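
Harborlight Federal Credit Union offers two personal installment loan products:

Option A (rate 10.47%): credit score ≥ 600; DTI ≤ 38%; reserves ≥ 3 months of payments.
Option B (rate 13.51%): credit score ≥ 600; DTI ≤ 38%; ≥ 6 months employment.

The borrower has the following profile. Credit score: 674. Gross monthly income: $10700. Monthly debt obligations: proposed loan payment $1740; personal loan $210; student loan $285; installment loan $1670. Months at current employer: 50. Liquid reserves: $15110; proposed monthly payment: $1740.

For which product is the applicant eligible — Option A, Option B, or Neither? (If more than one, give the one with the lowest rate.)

Total debts = (1,740 + 210 + 285 + 1,670) = 3,905; DTI = 3,905/10,700 = 36.5%.
Reserves = 15,110/1,740 = 8.7 months.
Option A: score 674 ≥ 600; DTI 36.5% ≤ 38%; reserves 8.7 ≥ 3 mo → qualifies.
Option B: score 674 ≥ 600; DTI 36.5% ≤ 38%; employment 50 ≥ 6 mo → qualifies.
Qualifying: Option A, Option B. Lowest rate is 10.47% → Option A.

Option A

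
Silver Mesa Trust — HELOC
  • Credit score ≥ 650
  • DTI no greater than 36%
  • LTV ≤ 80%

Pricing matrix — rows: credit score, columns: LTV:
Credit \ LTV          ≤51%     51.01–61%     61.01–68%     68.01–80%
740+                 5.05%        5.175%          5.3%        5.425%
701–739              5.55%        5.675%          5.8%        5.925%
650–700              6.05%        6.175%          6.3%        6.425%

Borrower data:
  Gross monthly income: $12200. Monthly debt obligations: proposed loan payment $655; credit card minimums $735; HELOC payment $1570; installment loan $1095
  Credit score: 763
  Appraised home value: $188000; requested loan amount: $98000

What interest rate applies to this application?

5.175%

Credit score 763 ≥ 650; Total monthly debts = (655 + 735 + 1,570 + 1,095) = 4,055. Debt-to-income = 4,055/12,200 = 33.2% — meets 36% limit
Loan-to-value = 98,000/188,000 = 52.1% — pass (80% max)
Row: 763 falls in 740+. Column: 52.1% falls in 51.01–61%. Rate = 5.175%.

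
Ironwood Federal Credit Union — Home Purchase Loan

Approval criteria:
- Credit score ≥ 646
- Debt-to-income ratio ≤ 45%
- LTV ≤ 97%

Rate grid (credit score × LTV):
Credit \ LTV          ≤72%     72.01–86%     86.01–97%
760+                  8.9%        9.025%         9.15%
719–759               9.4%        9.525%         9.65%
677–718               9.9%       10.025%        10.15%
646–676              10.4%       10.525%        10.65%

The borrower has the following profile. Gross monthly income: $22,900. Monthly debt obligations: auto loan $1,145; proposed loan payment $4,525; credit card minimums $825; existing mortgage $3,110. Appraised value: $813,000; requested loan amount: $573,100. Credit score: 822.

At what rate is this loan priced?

Credit score 822 ≥ 646; Total monthly debts = (1,145 + 4,525 + 825 + 3,110) = 9,605. Debt-to-income = 9,605/22,900 = 41.9% — meets 45% limit
Loan-to-value = 573,100/813,000 = 70.5% — pass (97% max)
Row: 822 falls in 760+. Column: 70.5% falls in ≤72%. Rate = 8.9%.

8.9%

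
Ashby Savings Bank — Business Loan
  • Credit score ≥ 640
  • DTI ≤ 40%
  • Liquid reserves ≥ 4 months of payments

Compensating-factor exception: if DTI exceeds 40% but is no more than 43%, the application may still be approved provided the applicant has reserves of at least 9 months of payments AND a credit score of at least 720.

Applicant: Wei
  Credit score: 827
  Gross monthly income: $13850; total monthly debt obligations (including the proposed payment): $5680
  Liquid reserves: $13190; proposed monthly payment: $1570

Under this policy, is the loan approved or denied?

Denied

Credit score 827 ≥ 640 (meets base)
DTI: 5,680 ÷ 13,850 = 41%, over the 40% base limit.
Reserves: 13,190 ÷ 1,570 = 8.4 months (meets 4-month minimum)
DTI 41% is within the 40%–43% exception band; checking compensating factors.
Reserves 8.4 < 9 months; credit score 827 ≥ 720.
Compensating-factor requirement not fully met.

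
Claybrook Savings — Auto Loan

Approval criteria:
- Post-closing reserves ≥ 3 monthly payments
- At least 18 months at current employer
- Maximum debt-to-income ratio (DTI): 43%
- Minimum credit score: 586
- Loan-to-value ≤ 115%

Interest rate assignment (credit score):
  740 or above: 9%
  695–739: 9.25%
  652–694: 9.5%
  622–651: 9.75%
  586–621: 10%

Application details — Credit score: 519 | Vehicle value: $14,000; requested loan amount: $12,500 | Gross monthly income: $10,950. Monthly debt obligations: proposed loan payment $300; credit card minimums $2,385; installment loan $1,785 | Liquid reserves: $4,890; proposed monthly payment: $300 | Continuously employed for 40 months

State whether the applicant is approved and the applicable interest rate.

Denied

Credit score 519 < 586 (below minimum)
Loan-to-value = 12,500/14,000 = 89.3% — pass (115% max)
Total monthly debts = (300 + 2,385 + 1,785) = 4,470. DTI = 4,470/10,950 = 40.8% ≤ 43%
Liquid reserves cover 4,890/300 = 16.3 months — ≥ 3 required
Employment 40 ≥ 18 months
Not all requirements met → denied.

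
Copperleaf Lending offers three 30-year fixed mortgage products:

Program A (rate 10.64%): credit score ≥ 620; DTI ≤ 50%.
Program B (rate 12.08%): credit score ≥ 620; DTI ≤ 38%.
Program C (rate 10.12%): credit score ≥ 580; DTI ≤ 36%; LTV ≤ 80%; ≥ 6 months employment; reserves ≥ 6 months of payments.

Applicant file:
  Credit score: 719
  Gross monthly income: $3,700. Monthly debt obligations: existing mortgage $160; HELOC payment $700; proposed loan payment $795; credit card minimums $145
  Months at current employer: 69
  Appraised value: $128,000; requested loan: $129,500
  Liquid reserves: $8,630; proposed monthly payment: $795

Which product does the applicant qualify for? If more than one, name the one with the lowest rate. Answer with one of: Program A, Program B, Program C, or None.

Total debts = (160 + 700 + 795 + 145) = 1,800; DTI = 1,800/3,700 = 48.6%.
LTV = 129,500/128,000 = 101.2%.
Reserves = 8,630/795 = 10.9 months.
Program A: score 719 ≥ 620; DTI 48.6% ≤ 50% → qualifies.
Program B: score 719 ≥ 620; DTI 48.6% > 38% → does not qualify.
Program C: score 719 ≥ 580; DTI 48.6% > 36%; LTV 101.2% > 80%; employment 69 ≥ 6 mo; reserves 10.9 ≥ 6 mo → does not qualify.

Program A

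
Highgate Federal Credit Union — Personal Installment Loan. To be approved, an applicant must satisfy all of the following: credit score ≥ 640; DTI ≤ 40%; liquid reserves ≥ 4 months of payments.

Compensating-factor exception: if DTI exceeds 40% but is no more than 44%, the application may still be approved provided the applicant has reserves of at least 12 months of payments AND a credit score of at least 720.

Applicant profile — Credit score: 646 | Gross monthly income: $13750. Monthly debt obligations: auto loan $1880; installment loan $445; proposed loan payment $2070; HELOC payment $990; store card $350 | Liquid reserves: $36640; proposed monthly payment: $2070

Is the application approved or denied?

Denied

Credit score 646 ≥ 640 (meets base)
Total debts = (1,880 + 445 + 2,070 + 990 + 350) = 5,735. DTI: 5,735 ÷ 13,750 = 41.7%, over the 40% base limit.
Reserves = 36,640/2,070 = 17.7 months ≥ 4
DTI 41.7% is within the 40%–44% exception band; checking compensating factors.
Override check — reserves: 17.7 mo (ok); score: 646 (below 720).
Override conditions not both satisfied; exception does not apply.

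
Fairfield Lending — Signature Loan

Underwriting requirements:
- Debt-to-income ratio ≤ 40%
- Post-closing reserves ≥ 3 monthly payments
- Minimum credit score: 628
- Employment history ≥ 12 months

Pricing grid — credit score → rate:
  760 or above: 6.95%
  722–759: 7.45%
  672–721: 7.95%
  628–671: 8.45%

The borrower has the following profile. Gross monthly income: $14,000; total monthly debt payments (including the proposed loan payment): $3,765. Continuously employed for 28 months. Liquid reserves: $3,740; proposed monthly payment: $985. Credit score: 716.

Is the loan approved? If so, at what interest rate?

Credit score 716 ≥ 628 (meets minimum)
Employment 28 ≥ 12 months
Liquid reserves cover 3,740/985 = 3.8 months — ≥ 3 required
DTI: 3,765 ÷ 14,000 = 26.9%, within the 40% cap
All requirements met. Score 716 falls in the 672–721 tier → 7.95%.

Approved at 7.95%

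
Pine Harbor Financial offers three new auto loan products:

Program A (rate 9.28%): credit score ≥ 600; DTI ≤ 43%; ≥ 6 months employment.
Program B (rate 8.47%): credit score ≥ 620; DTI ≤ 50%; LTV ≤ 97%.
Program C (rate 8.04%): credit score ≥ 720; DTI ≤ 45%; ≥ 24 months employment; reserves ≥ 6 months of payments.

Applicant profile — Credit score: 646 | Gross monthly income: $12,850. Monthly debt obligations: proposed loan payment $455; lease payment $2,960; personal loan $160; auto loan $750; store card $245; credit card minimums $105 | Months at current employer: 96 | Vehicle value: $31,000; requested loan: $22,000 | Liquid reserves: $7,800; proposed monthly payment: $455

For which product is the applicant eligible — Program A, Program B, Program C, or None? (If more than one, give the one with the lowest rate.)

Total debts = (455 + 2,960 + 160 + 750 + 245 + 105) = 4,675; DTI = 4,675/12,850 = 36.4%.
LTV = 22,000/31,000 = 71%.
Reserves = 7,800/455 = 17.1 months.
Program A: score 646 ≥ 600; DTI 36.4% ≤ 43%; employment 96 ≥ 6 mo → qualifies.
Program B: score 646 ≥ 620; DTI 36.4% ≤ 50%; LTV 71% ≤ 97% → qualifies.
Program C: score 646 < 720; DTI 36.4% ≤ 45%; employment 96 ≥ 24 mo; reserves 17.1 ≥ 6 mo → does not qualify.
Qualifying: Program A, Program B. Lowest rate is 8.47% → Program B.

Program B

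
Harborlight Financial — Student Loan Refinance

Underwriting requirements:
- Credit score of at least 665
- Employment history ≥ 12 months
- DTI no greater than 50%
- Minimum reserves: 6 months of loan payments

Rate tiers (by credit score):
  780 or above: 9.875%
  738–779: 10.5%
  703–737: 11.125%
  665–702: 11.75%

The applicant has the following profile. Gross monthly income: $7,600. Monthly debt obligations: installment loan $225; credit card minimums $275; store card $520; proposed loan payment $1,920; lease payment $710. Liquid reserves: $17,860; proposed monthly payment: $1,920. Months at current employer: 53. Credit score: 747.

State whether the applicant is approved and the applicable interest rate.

Credit score 747 ≥ 665 (meets minimum)
Total monthly debts = (225 + 275 + 520 + 1,920 + 710) = 3,650. DTI = 3,650/7,600 = 48% ≤ 50%
Liquid reserves cover 17,860/1,920 = 9.3 months — ≥ 6 required
Employment 53 ≥ 12 months
All requirements met. Score 747 falls in the 738–779 tier → 10.5%.

Approved at 10.5%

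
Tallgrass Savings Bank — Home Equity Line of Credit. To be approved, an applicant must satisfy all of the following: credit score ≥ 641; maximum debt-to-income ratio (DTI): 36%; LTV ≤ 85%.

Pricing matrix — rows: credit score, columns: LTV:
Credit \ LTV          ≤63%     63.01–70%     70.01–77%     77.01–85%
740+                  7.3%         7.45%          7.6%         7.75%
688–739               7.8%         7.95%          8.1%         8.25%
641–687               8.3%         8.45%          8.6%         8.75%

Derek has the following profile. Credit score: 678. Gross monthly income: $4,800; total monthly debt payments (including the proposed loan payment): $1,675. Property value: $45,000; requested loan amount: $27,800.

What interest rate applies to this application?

8.3%

Credit score 678 ≥ 641; DTI: 1,675 ÷ 4,800 = 34.9%, within the 36% cap
LTV = 27,800/45,000 = 61.8% ≤ 85%
Score 678 is in the 641–687 band; LTV 61.8% is in the ≤63% band → 8.3%.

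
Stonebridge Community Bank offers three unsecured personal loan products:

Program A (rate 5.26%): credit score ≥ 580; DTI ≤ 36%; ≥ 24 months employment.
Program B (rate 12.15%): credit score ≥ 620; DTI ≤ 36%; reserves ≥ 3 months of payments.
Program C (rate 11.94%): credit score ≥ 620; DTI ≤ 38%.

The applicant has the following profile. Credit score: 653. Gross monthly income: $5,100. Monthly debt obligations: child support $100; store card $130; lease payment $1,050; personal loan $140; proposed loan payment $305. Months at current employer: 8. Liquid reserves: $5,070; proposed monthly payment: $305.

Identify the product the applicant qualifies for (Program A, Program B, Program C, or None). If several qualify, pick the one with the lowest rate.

Total debts = (100 + 130 + 1,050 + 140 + 305) = 1,725; DTI = 1,725/5,100 = 33.8%.
Reserves = 5,070/305 = 16.6 months.
Program A: score 653 ≥ 580; DTI 33.8% ≤ 36%; employment 8 < 24 mo → does not qualify.
Program B: score 653 ≥ 620; DTI 33.8% ≤ 36%; reserves 16.6 ≥ 3 mo → qualifies.
Program C: score 653 ≥ 620; DTI 33.8% ≤ 38% → qualifies.
Qualifying: Program B, Program C. Lowest rate is 11.94% → Program C.

Program C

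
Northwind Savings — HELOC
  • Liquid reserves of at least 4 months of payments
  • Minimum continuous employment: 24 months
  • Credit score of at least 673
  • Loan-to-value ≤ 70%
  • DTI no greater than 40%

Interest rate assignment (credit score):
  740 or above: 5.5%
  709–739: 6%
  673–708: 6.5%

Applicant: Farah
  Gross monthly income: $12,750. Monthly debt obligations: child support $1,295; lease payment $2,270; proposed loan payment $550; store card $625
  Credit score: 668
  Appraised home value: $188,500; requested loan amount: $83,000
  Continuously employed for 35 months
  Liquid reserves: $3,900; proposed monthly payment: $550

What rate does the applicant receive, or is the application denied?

Credit score 668 < 673 (below minimum)
Reserves: 3,900 ÷ 550 = 7.1 months (meets 4-month minimum)
Total monthly debts = (1,295 + 2,270 + 550 + 625) = 4,740. DTI: 4,740 ÷ 12,750 = 37.2%, within the 40% cap
Employment 35 ≥ 24 months
LTV = 83,000/188,500 = 44% ≤ 70%
Not all requirements met → denied.

Denied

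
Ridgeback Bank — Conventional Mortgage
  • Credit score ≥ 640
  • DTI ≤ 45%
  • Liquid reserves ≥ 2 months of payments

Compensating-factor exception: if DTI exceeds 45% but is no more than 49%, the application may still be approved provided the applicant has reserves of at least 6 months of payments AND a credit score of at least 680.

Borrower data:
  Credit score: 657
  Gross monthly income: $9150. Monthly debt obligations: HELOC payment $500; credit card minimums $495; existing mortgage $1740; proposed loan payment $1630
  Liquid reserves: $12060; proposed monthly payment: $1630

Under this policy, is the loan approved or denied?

Denied

Credit score 657 ≥ 640 (meets base)
Total debts = (500 + 495 + 1,740 + 1,630) = 4,365. DTI: 4,365 ÷ 9,150 = 47.7%, over the 45% base limit.
Liquid reserves cover 12,060/1,630 = 7.4 months — ≥ 2 required
47.7% falls in the override range (45%–49%), so the compensating-factor test applies.
Override check — reserves: 7.4 mo (ok); score: 657 (below 680).
Compensating-factor requirement not fully met.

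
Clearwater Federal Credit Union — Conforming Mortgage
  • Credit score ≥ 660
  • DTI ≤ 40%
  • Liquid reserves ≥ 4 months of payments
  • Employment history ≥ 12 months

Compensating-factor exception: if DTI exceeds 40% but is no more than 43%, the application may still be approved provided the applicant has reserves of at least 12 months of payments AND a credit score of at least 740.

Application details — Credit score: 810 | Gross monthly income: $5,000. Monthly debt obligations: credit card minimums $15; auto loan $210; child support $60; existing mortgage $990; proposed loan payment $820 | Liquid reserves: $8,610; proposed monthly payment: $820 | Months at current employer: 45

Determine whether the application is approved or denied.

Denied

Credit score 810 ≥ 660 (meets base)
Total debts = (15 + 210 + 60 + 990 + 820) = 2,095. DTI = 2,095/5,000 = 41.9% > 40% — standard DTI limit exceeded.
Liquid reserves cover 8,610/820 = 10.5 months — ≥ 4 required
Employment 45 ≥ 12 months
DTI 41.9% is within the 40%–43% exception band; checking compensating factors.
Override check — reserves: 10.5 mo (short of 12); score: 810 (ok).
Override conditions not both satisfied; exception does not apply.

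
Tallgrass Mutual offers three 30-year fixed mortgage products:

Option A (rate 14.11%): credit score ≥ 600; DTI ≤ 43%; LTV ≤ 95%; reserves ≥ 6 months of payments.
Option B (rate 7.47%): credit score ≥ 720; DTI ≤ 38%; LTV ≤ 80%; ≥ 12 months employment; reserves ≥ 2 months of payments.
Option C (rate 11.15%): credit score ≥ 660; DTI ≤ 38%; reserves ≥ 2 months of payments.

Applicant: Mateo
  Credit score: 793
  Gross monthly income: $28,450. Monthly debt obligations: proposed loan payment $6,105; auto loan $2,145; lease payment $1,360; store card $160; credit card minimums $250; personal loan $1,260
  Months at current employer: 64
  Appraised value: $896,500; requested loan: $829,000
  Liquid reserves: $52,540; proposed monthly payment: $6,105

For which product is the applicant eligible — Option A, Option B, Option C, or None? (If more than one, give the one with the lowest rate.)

Option A

Total debts = (6,105 + 2,145 + 1,360 + 160 + 250 + 1,260) = 11,280; DTI = 11,280/28,450 = 39.6%.
LTV = 829,000/896,500 = 92.5%.
Reserves = 52,540/6,105 = 8.6 months.
Option A: score 793 ≥ 600; DTI 39.6% ≤ 43%; LTV 92.5% ≤ 95%; reserves 8.6 ≥ 6 mo → qualifies.
Option B: score 793 ≥ 720; DTI 39.6% > 38%; LTV 92.5% > 80%; employment 64 ≥ 12 mo; reserves 8.6 ≥ 2 mo → does not qualify.
Option C: score 793 ≥ 660; DTI 39.6% > 38%; reserves 8.6 ≥ 2 mo → does not qualify.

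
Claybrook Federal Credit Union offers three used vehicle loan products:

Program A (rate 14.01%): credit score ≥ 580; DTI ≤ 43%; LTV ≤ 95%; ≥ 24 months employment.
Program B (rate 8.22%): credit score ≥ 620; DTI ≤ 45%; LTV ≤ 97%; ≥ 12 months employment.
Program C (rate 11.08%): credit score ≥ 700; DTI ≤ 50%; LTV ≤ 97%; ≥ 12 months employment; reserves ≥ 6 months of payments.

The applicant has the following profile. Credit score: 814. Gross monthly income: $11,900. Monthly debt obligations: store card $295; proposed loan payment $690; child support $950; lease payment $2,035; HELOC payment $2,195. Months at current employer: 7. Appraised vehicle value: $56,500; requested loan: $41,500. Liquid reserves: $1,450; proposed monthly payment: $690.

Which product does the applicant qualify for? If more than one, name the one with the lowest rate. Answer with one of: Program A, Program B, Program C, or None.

Total debts = (295 + 690 + 950 + 2,035 + 2,195) = 6,165; DTI = 6,165/11,900 = 51.8%.
LTV = 41,500/56,500 = 73.5%.
Reserves = 1,450/690 = 2.1 months.
Program A: score 814 ≥ 580; DTI 51.8% > 43%; LTV 73.5% ≤ 95%; employment 7 < 24 mo → does not qualify.
Program B: score 814 ≥ 620; DTI 51.8% > 45%; LTV 73.5% ≤ 97%; employment 7 < 12 mo → does not qualify.
Program C: score 814 ≥ 700; DTI 51.8% > 50%; LTV 73.5% ≤ 97%; employment 7 < 12 mo; reserves 2.1 < 6 mo → does not qualify.

None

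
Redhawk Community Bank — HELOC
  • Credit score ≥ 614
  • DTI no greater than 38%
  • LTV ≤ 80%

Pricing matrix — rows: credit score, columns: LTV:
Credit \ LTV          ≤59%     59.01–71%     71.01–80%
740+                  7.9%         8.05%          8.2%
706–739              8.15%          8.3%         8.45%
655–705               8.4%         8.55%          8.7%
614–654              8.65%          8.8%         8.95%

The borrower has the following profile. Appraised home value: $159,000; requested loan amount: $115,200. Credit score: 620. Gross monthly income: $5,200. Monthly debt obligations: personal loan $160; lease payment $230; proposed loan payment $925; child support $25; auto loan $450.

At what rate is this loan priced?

Credit score 620 ≥ 614; Total monthly debts = (160 + 230 + 925 + 25 + 450) = 1,790. Debt-to-income = 1,790/5,200 = 34.4% — meets 38% limit
Loan-to-value = 115,200/159,000 = 72.5% — pass (80% max)
Credit 620 → row 614–654; LTV 72.5% → column 71.01–80%. Grid cell → 8.95%.

8.95%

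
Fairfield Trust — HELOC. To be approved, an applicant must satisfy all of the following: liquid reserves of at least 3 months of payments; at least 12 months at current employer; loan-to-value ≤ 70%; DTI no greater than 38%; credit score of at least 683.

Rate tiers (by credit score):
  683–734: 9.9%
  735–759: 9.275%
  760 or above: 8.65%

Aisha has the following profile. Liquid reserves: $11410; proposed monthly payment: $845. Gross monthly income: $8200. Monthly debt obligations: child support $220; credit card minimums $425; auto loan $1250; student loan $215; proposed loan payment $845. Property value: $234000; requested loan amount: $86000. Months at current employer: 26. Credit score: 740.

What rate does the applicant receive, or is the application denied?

Approved at 9.275%

Credit score 740 ≥ 683 (meets minimum)
Employment 26 ≥ 12 months
Reserves = 11,410/845 = 13.5 months ≥ 3
LTV: 86,000 ÷ 234,000 = 36.8%, within 70% cap
Total monthly debts = (220 + 425 + 1,250 + 215 + 845) = 2,955. DTI: 2,955 ÷ 8,200 = 36%, within the 38% cap
All requirements met. Score 740 falls in the 735–759 tier → 9.275%.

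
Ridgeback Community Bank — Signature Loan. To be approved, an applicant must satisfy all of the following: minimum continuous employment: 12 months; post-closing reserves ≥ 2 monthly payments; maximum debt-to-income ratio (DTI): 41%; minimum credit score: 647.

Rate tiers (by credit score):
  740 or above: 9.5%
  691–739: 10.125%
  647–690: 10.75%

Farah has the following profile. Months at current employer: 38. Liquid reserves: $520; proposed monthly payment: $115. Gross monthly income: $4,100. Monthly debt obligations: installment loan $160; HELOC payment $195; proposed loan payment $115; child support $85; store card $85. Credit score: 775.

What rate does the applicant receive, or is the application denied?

Credit score 775 ≥ 647 (meets minimum)
Employment 38 ≥ 12 months
Total monthly debts = (160 + 195 + 115 + 85 + 85) = 640. DTI = 640/4,100 = 15.6% ≤ 41%
Liquid reserves cover 520/115 = 4.5 months — ≥ 2 required
All requirements met. Score 775 falls in the 740 or above tier → 9.5%.

Approved at 9.5%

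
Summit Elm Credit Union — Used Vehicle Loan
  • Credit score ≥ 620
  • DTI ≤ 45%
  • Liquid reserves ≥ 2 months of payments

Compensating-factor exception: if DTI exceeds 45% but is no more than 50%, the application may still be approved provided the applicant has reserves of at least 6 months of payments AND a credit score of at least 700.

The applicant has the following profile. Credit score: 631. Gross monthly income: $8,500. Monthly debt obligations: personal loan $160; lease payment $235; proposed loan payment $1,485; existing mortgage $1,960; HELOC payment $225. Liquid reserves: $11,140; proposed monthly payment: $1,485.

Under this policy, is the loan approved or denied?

Credit score 631 ≥ 620 (meets base)
Total debts = (160 + 235 + 1,485 + 1,960 + 225) = 4,065. DTI: 4,065 ÷ 8,500 = 47.8%, over the 45% base limit.
Liquid reserves cover 11,140/1,485 = 7.5 months — ≥ 2 required
DTI 47.8% is within the 45%–50% exception band; checking compensating factors.
Override check — reserves: 7.5 mo (ok); score: 631 (below 700).
Override conditions not both satisfied; exception does not apply.

Denied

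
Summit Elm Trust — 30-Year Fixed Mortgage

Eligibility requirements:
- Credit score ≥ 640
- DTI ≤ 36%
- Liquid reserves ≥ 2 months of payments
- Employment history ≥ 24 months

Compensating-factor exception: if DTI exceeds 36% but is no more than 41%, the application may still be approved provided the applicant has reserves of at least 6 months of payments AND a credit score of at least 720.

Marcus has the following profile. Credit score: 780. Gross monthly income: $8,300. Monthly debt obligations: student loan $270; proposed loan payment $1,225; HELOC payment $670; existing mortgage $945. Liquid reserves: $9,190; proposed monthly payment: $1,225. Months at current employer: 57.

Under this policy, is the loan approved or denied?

Approved

Credit score 780 ≥ 640 (meets base)
Total debts = (270 + 1,225 + 670 + 945) = 3,110. DTI: 3,110 ÷ 8,300 = 37.5%, over the 36% base limit.
Reserves = 9,190/1,225 = 7.5 months ≥ 2
Employment 57 ≥ 24 months
DTI 37.5% is within the 36%–41% exception band; checking compensating factors.
Reserves 7.5 ≥ 6 months; credit score 780 ≥ 720.
Both compensating conditions met → exception applies.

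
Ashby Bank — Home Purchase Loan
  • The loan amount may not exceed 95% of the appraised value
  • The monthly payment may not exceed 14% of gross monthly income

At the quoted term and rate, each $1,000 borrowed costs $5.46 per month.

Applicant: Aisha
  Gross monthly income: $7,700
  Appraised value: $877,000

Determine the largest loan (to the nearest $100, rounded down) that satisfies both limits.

$197,400

Payment cap: 14% × $7,700 = $1,078/month.
At $5.46 per $1,000, that supports 1,078/5.46 × 1,000 ≈ $197,435 → $197,400.
LTV cap: 95% × $877,000 = $833,150 → $833,100.
Binding constraint: payment-to-income.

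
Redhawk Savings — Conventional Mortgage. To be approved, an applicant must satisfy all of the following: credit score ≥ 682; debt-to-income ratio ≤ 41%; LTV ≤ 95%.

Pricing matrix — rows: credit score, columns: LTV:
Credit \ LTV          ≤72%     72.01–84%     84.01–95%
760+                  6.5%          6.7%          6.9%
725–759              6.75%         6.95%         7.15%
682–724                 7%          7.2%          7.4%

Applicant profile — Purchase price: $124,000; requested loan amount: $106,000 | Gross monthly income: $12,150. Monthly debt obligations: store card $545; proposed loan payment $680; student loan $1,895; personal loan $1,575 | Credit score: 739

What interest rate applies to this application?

7.15%

Credit score 739 ≥ 682; Total monthly debts = (545 + 680 + 1,895 + 1,575) = 4,695. DTI: 4,695 ÷ 12,150 = 38.6%, within the 41% cap
Loan-to-value = 106,000/124,000 = 85.5% — pass (95% max)
Score 739 is in the 725–759 band; LTV 85.5% is in the 84.01–95% band → 7.15%.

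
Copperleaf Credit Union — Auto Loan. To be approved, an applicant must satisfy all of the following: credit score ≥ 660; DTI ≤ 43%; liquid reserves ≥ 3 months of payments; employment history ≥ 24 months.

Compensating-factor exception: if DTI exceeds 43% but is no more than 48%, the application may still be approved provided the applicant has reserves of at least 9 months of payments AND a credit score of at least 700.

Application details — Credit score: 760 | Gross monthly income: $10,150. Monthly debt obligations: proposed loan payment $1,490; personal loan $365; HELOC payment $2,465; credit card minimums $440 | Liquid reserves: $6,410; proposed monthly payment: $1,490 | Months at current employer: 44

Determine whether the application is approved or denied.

Denied

Credit score 760 ≥ 660 (meets base)
Total debts = (1,490 + 365 + 2,465 + 440) = 4,760. DTI = 4,760/10,150 = 46.9% > 43% — standard DTI limit exceeded.
Reserves = 6,410/1,490 = 4.3 months ≥ 3
Employment 44 ≥ 24 months
46.9% falls in the override range (43%–48%), so the compensating-factor test applies.
Override check — reserves: 4.3 mo (short of 9); score: 760 (ok).
Override conditions not both satisfied; exception does not apply.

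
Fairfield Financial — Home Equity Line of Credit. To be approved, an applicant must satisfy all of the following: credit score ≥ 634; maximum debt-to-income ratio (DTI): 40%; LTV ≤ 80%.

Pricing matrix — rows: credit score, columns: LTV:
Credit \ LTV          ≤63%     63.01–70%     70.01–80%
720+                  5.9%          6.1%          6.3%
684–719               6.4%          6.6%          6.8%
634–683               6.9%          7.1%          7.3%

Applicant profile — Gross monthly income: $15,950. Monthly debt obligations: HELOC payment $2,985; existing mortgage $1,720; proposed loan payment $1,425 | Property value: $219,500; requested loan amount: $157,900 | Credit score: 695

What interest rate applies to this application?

Credit score 695 ≥ 634; Total monthly debts = (2,985 + 1,720 + 1,425) = 6,130. DTI = 6,130/15,950 = 38.4% ≤ 40%
LTV = 157,900/219,500 = 71.9% ≤ 80%
Row: 695 falls in 684–719. Column: 71.9% falls in 70.01–80%. Rate = 6.8%.

6.8%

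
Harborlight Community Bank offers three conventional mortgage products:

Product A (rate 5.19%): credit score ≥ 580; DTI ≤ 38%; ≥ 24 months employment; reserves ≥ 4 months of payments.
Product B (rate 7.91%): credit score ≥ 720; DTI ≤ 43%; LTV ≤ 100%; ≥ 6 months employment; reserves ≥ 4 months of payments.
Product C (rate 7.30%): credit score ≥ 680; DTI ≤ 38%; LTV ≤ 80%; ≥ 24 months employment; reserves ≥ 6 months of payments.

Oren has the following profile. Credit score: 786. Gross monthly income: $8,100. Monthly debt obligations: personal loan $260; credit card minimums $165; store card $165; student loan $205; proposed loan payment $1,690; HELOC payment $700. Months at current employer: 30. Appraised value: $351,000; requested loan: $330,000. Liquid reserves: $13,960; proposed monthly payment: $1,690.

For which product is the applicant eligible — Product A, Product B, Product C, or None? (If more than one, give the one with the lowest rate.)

Total debts = (260 + 165 + 165 + 205 + 1,690 + 700) = 3,185; DTI = 3,185/8,100 = 39.3%.
LTV = 330,000/351,000 = 94%.
Reserves = 13,960/1,690 = 8.3 months.
Product A: score 786 ≥ 580; DTI 39.3% > 38%; employment 30 ≥ 24 mo; reserves 8.3 ≥ 4 mo → does not qualify.
Product B: score 786 ≥ 720; DTI 39.3% ≤ 43%; LTV 94% ≤ 100%; employment 30 ≥ 6 mo; reserves 8.3 ≥ 4 mo → qualifies.
Product C: score 786 ≥ 680; DTI 39.3% > 38%; LTV 94% > 80%; employment 30 ≥ 24 mo; reserves 8.3 ≥ 6 mo → does not qualify.

Product B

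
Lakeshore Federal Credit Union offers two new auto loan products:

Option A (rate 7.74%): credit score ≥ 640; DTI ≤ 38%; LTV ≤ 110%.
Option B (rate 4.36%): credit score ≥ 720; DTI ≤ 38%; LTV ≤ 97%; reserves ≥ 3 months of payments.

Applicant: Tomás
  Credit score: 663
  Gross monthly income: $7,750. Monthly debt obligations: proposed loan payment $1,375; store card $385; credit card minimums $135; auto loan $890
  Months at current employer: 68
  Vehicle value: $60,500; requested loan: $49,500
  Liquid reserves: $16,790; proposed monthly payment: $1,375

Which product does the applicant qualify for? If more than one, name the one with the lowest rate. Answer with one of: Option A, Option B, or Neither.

Option A

Total debts = (1,375 + 385 + 135 + 890) = 2,785; DTI = 2,785/7,750 = 35.9%.
LTV = 49,500/60,500 = 81.8%.
Reserves = 16,790/1,375 = 12.2 months.
Option A: score 663 ≥ 640; DTI 35.9% ≤ 38%; LTV 81.8% ≤ 110% → qualifies.
Option B: score 663 < 720; DTI 35.9% ≤ 38%; LTV 81.8% ≤ 97%; reserves 12.2 ≥ 3 mo → does not qualify.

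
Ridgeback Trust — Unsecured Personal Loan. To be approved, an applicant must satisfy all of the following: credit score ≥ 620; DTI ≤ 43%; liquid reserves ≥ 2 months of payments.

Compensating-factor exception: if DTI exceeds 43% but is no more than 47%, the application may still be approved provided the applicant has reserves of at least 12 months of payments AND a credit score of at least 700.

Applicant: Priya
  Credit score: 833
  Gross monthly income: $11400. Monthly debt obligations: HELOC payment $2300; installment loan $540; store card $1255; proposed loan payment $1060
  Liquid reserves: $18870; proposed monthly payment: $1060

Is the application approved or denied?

Approved

Credit score 833 ≥ 620 (meets base)
Total debts = (2,300 + 540 + 1,255 + 1,060) = 5,155. DTI = 5,155/11,400 = 45.2% > 43% — standard DTI limit exceeded.
Reserves = 18,870/1,060 = 17.8 months ≥ 2
45.2% falls in the override range (43%–47%), so the compensating-factor test applies.
Reserves 17.8 ≥ 12 months; credit score 833 ≥ 700.
Both override conditions satisfied; DTI exception granted.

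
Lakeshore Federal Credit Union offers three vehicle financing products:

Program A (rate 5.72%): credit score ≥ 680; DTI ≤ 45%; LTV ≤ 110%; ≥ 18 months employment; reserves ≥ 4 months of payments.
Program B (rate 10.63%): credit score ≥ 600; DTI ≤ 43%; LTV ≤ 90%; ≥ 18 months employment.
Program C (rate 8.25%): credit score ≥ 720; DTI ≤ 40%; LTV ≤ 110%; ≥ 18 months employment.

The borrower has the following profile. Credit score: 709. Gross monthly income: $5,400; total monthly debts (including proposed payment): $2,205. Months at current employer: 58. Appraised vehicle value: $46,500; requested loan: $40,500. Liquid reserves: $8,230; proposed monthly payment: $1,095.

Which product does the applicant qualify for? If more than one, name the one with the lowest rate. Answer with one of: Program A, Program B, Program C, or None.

DTI = 2,205/5,400 = 40.8%.
LTV = 40,500/46,500 = 87.1%.
Reserves = 8,230/1,095 = 7.5 months.
Program A: score 709 ≥ 680; DTI 40.8% ≤ 45%; LTV 87.1% ≤ 110%; employment 58 ≥ 18 mo; reserves 7.5 ≥ 4 mo → qualifies.
Program B: score 709 ≥ 600; DTI 40.8% ≤ 43%; LTV 87.1% ≤ 90%; employment 58 ≥ 18 mo → qualifies.
Program C: score 709 < 720; DTI 40.8% > 40%; LTV 87.1% ≤ 110%; employment 58 ≥ 18 mo → does not qualify.
Qualifying: Program A, Program B. Lowest rate is 5.72% → Program A.

Program A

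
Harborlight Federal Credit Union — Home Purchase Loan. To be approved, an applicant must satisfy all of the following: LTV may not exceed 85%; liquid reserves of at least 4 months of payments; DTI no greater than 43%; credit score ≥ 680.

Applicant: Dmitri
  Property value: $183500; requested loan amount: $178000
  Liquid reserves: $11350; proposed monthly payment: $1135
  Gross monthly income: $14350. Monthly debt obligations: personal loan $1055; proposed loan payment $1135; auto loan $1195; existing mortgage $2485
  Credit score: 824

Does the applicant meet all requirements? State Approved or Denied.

Denied

Loan-to-value = 178,000/183,500 = 97% — fail (85% max)
Reserves: 11,350 ÷ 1,135 = 10.0 months (meets 4-month minimum)
Total monthly debts = (1,055 + 1,135 + 1,195 + 2,485) = 5,870. DTI = 5,870/14,350 = 40.9% ≤ 43%
Credit score 824 ≥ 680 (meets)
Fails on LTV.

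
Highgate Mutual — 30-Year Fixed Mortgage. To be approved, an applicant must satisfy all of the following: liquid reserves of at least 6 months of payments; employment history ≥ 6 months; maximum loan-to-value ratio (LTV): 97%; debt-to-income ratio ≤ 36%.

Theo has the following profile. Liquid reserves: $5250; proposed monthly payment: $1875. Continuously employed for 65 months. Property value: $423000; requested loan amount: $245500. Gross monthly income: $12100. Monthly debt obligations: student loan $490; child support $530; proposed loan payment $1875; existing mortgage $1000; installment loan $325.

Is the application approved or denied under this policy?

Liquid reserves cover 5,250/1,875 = 2.8 months — < 6 required
Employment 65 ≥ 6 months
LTV: 245,500 ÷ 423,000 = 58%, within 97% cap
Total monthly debts = (490 + 530 + 1,875 + 1,000 + 325) = 4,220. Debt-to-income = 4,220/12,100 = 34.9% — meets 36% limit
Fails on reserves.

Denied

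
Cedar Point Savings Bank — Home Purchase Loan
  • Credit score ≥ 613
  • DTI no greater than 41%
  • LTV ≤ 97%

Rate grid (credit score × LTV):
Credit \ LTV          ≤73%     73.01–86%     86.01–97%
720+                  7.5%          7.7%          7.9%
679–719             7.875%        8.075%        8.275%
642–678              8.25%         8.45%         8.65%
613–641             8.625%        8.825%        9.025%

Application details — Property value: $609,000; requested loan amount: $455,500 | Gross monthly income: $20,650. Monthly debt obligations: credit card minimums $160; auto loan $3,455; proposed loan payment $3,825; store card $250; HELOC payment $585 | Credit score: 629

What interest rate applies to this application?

Credit score 629 ≥ 613; Total monthly debts = (160 + 3,455 + 3,825 + 250 + 585) = 8,275. DTI: 8,275 ÷ 20,650 = 40.1%, within the 41% cap
LTV: 455,500 ÷ 609,000 = 74.8%, within 97% cap
Credit 629 → row 613–641; LTV 74.8% → column 73.01–86%. Grid cell → 8.825%.

8.825%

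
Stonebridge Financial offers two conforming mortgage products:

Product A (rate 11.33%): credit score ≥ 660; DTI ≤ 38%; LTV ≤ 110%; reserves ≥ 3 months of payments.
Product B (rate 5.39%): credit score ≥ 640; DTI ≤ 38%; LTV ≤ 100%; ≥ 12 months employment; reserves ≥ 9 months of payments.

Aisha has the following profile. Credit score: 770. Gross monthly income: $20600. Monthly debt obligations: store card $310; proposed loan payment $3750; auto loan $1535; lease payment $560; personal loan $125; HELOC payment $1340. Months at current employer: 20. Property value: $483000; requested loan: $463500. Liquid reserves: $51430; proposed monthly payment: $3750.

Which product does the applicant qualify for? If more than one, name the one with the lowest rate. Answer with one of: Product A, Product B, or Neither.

Total debts = (310 + 3,750 + 1,535 + 560 + 125 + 1,340) = 7,620; DTI = 7,620/20,600 = 37%.
LTV = 463,500/483,000 = 96%.
Reserves = 51,430/3,750 = 13.7 months.
Product A: score 770 ≥ 660; DTI 37% ≤ 38%; LTV 96% ≤ 110%; reserves 13.7 ≥ 3 mo → qualifies.
Product B: score 770 ≥ 640; DTI 37% ≤ 38%; LTV 96% ≤ 100%; employment 20 ≥ 12 mo; reserves 13.7 ≥ 9 mo → qualifies.
Qualifying: Product A, Product B. Lowest rate is 5.39% → Product B.

Product B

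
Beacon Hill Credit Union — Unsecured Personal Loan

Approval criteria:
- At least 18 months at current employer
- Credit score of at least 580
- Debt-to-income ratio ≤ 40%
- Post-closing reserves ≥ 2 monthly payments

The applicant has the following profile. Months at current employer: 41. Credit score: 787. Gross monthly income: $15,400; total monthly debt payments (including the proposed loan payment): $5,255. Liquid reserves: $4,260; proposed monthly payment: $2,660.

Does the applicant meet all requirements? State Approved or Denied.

Employment 41 ≥ 18 months
Credit score 787 ≥ 580 (meets)
DTI: 5,255 ÷ 15,400 = 34.1%, within the 40% cap
Liquid reserves cover 4,260/2,660 = 1.6 months — < 2 required
Fails on reserves.

Denied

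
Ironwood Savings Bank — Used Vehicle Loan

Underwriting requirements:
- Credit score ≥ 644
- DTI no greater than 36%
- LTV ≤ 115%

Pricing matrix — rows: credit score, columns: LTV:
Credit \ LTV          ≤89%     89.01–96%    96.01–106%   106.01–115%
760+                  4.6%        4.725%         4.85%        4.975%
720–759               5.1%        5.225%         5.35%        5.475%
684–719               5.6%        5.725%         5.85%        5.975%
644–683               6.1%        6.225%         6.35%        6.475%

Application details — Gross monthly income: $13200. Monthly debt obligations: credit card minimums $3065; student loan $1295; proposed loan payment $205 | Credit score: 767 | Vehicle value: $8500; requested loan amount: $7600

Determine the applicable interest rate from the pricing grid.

4.725%

Credit score 767 ≥ 644; Total monthly debts = (3,065 + 1,295 + 205) = 4,565. Debt-to-income = 4,565/13,200 = 34.6% — meets 36% limit
LTV: 7,600 ÷ 8,500 = 89.4%, within 115% cap
Credit 767 → row 760+; LTV 89.4% → column 89.01–96%. Grid cell → 4.725%.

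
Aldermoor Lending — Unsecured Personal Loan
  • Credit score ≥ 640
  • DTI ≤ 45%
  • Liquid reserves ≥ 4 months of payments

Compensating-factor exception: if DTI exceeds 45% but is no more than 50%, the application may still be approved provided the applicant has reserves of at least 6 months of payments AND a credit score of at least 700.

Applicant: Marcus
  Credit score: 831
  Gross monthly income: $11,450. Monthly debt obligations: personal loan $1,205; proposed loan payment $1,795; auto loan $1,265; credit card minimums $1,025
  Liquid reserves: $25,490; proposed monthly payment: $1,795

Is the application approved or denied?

Credit score 831 ≥ 640 (meets base)
Total debts = (1,205 + 1,795 + 1,265 + 1,025) = 5,290. DTI: 5,290 ÷ 11,450 = 46.2%, over the 45% base limit.
Reserves = 25,490/1,795 = 14.2 months ≥ 4
DTI 46.2% is within the 45%–50% exception band; checking compensating factors.
Reserves 14.2 ≥ 6 months; credit score 831 ≥ 700.
Both override conditions satisfied; DTI exception granted.

Approved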